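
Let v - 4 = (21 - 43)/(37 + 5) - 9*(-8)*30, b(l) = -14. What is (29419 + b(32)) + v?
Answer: 662938/21 ≈ 31568.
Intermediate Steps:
v = 45433/21 (v = 4 + ((21 - 43)/(37 + 5) - 9*(-8)*30) = 4 + (-22/42 + 72*30) = 4 + (-22*1/42 + 2160) = 4 + (-11/21 + 2160) = 4 + 45349/21 = 45433/21 ≈ 2163.5)
(29419 + b(32)) + v = (29419 - 14) + 45433/21 = 29405 + 45433/21 = 662938/21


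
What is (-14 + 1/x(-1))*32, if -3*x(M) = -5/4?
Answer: -1856/5 ≈ -371.20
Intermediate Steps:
x(M) = 5/12 (x(M) = -(-5)/(3*4) = -1/3*(-5/4) = 5/12)
(-14 + 1/x(-1))*32 = (-14 + 1/(5/12))*32 = (-14 + 12/5)*32 = -58/5*32 = -1856/5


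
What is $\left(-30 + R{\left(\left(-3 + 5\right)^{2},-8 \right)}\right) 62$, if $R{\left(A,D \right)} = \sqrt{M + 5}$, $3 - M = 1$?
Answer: $-1860 + 62 \sqrt{7} \approx -1696.0$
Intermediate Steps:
$M = 2$ ($M = 3 - 1 = 2$)
$R{\left(A,D \right)} = \sqrt{7}$ ($R{\left(A,D \right)} = \sqrt{2 + 5} = \sqrt{7}$)
$\left(-30 + R{\left(\left(-3 + 5\right)^{2},-8 \right)}\right) 62 = \left(-30 + \sqrt{7}\right) 62 = -1860 + 62 \sqrt{7}$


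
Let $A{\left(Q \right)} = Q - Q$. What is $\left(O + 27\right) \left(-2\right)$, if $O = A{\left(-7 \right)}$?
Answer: $-54$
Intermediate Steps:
$A{\left(Q \right)} = 0$
$O = 0$
$\left(O + 27\right) \left(-2\right) = \left(0 + 27\right) \left(-2\right) = 27 \left(-2\right) = -54$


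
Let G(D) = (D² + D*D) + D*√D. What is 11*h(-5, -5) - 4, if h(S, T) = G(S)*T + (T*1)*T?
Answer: -2479 + 275*I*√5 ≈ -2479.0 + 614.92*I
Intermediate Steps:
G(D) = D^(3/2) + 2*D² (G(D) = (D² + D²) + D^(3/2) = 2*D² + D^(3/2) = D^(3/2) + 2*D²)
h(S, T) = T² + T*(S^(3/2) + 2*S²) (h(S, T) = (S^(3/2) + 2*S²)*T + (T*1)*T = T*(S^(3/2) + 2*S²) + T*T = T*(S^(3/2) + 2*S²) + T² = T² + T*(S^(3/2) + 2*S²))
11*h(-5, -5) - 4 = 11*(-5*(-5 + (-5)^(3/2) + 2*(-5)²)) - 4 = 11*(-5*(-5 - 5*I*√5 + 2*25)) - 4 = 11*(-5*(-5 - 5*I*√5 + 50)) - 4 = 11*(-5*(45 - 5*I*√5)) - 4 = 11*(-225 + 25*I*√5) - 4 = (-2475 + 275*I*√5) - 4 = -2479 + 275*I*√5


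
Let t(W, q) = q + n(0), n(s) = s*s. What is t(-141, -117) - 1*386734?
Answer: -386851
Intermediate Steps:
n(s) = s²
t(W, q) = q (t(W, q) = q + 0² = q + 0 = q)
t(-141, -117) - 1*386734 = -117 - 1*386734 = -117 - 386734 = -386851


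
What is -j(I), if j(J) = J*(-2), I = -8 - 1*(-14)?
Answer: 12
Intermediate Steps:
I = 6 (I = -8 + 14 = 6)
j(J) = -2*J
-j(I) = -(-2)*6 = -1*(-12) = 12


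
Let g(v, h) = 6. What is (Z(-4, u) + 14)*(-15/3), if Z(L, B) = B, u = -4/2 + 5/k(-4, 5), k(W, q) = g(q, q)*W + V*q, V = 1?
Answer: -1115/19 ≈ -58.684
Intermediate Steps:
k(W, q) = q + 6*W (k(W, q) = 6*W + 1*q = 6*W + q = q + 6*W)
u = -43/19 (u = -4/2 + 5/(5 + 6*(-4)) = -4*½ + 5/(5 - 24) = -2 + 5/(-19) = -2 + 5*(-1/19) = -2 - 5/19 = -43/19 ≈ -2.2632)
(Z(-4, u) + 14)*(-15/3) = (-43/19 + 14)*(-15/3) = 223*(-15*⅓)/19 = (223/19)*(-5) = -1115/19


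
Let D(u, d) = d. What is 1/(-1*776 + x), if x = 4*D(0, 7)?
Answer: -1/748 ≈ -0.0013369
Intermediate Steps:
x = 28 (x = 4*7 = 28)
1/(-1*776 + x) = 1/(-1*776 + 28) = 1/(-776 + 28) = 1/(-748) = -1/748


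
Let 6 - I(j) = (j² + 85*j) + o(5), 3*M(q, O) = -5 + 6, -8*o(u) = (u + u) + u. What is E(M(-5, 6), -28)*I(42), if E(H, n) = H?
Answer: -14203/8 ≈ -1775.4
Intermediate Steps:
o(u) = -3*u/8 (o(u) = -((u + u) + u)/8 = -(2*u + u)/8 = -3*u/8)
M(q, O) = ⅓ (M(q, O) = (-5 + 6)/3 = (⅓)*1 = ⅓)
I(j) = 63/8 - j² - 85*j (I(j) = 6 - ((j² + 85*j) - 3/8*5) = 6 - ((j² + 85*j) - 15/8) = 6 - (-15/8 + j² + 85*j) = 6 + (15/8 - j² - 85*j) = 63/8 - j² - 85*j)
E(M(-5, 6), -28)*I(42) = (63/8 - 1*42² - 85*42)/3 = (63/8 - 1*1764 - 3570)/3 = (63/8 - 1764 - 3570)/3 = (⅓)*(-42609/8) = -14203/8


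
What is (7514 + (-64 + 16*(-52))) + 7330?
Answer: 13948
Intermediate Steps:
(7514 + (-64 + 16*(-52))) + 7330 = (7514 + (-64 - 832)) + 7330 = (7514 - 896) + 7330 = 6618 + 7330 = 13948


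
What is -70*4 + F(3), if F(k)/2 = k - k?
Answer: -280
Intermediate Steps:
F(k) = 0 (F(k) = 2*(k - k) = 2*0 = 0)
-70*4 + F(3) = -70*4 + 0 = -10*28 + 0 = -280 + 0 = -280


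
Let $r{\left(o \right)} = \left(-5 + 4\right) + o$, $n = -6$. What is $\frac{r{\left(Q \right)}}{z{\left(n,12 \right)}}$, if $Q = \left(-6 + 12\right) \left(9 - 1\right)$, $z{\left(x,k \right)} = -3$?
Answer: $- \frac{47}{3} \approx -15.667$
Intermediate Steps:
$Q = 48$ ($Q = 6 \cdot 8 = 48$)
$r{\left(o \right)} = -1 + o$
$\frac{r{\left(Q \right)}}{z{\left(n,12 \right)}} = \frac{-1 + 48}{-3} = 47 \left(- \frac{1}{3}\right) = - \frac{47}{3}$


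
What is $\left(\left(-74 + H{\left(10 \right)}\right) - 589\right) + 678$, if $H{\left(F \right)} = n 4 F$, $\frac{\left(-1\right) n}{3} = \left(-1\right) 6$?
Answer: $735$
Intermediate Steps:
$n = 18$ ($n = - 3 \left(\left(-1\right) 6\right) = \left(-3\right) \left(-6\right) = 18$)
$H{\left(F \right)} = 72 F$ ($H{\left(F \right)} = 18 \cdot 4 F = 72 F$)
$\left(\left(-74 + H{\left(10 \right)}\right) - 589\right) + 678 = \left(\left(-74 + 72 \cdot 10\right) - 589\right) + 678 = \left(\left(-74 + 720\right) - 589\right) + 678 = \left(646 - 589\right) + 678 = 57 + 678 = 735$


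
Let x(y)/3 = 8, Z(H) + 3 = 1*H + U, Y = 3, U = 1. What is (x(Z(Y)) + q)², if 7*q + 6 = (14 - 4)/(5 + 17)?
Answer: 3193369/5929 ≈ 538.60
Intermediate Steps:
Z(H) = -2 + H (Z(H) = -3 + (1*H + 1) = -3 + (H + 1) = -3 + (1 + H) = -2 + H)
x(y) = 24 (x(y) = 3*8 = 24)
q = -61/77 (q = -6/7 + ((14 - 4)/(5 + 17))/7 = -6/7 + (10/22)/7 = -6/7 + (10*(1/22))/7 = -6/7 + (⅐)*(5/11) = -6/7 + 5/77 = -61/77 ≈ -0.79221)
(x(Z(Y)) + q)² = (24 - 61/77)² = (1787/77)² = 3193369/5929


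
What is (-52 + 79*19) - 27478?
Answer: -26029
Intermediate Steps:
(-52 + 79*19) - 27478 = (-52 + 1501) - 27478 = 1449 - 27478 = -26029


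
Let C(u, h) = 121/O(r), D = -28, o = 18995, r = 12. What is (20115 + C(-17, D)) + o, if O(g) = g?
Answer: 469441/12 ≈ 39120.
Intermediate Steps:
C(u, h) = 121/12
(20115 + C(-17, D)) + o = (20115 + 121/12) + 18995 = 241501/12 + 18995 = 469441/12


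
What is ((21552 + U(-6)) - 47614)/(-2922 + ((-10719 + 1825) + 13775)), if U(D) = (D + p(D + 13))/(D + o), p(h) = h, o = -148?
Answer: -4013549/301686 ≈ -13.304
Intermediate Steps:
U(D) = (13 + 2*D)/(-148 + D) (U(D) = (D + (D + 13))/(D - 148) = (D + (13 + D))/(-148 + D) = (13 + 2*D)/(-148 + D))
((21552 + U(-6)) - 47614)/(-2922 + ((-10719 + 1825) + 13775)) = ((21552 + (13 + 2*(-6))/(-148 - 6)) - 47614)/(-2922 + ((-10719 + 1825) + 13775)) = ((21552 + (13 - 12)/(-154)) - 47614)/(-2922 + (-8894 + 13775)) = ((21552 - 1/154*1) - 47614)/(-2922 + 4881) = ((21552 - 1/154) - 47614)/1959 = (3319007/154 - 47614)*(1/1959) = -4013549/154*1/1959 = -4013549/301686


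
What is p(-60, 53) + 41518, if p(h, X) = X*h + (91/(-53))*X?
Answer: 38247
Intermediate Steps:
p(h, X) = -91*X/53 + X*h (p(h, X) = X*h + (91*(-1/53))*X = X*h - 91*X/53 = -91*X/53 + X*h)
p(-60, 53) + 41518 = (1/53)*53*(-91 + 53*(-60)) + 41518 = (1/53)*53*(-91 - 3180) + 41518 = (1/53)*53*(-3271) + 41518 = -3271 + 41518 = 38247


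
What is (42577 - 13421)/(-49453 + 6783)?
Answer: -14578/21335 ≈ -0.68329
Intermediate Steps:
(42577 - 13421)/(-49453 + 6783) = 29156/(-42670) = 29156*(-1/42670) = -14578/21335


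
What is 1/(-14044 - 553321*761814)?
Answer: -1/432226600110 ≈ -2.3136e-12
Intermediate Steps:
1/(-14044 - 553321*761814) = (1/761814)/(-567365) = -1/567365*1/761814 = -1/432226600110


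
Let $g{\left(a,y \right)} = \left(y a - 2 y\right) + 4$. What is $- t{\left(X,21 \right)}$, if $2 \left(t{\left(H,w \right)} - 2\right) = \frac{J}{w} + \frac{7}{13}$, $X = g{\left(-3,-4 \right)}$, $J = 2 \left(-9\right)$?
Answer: $- \frac{335}{182} \approx -1.8407$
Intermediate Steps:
$J = -18$
$g{\left(a,y \right)} = 4 - 2 y + a y$ ($g{\left(a,y \right)} = \left(a y - 2 y\right) + 4 = \left(- 2 y + a y\right) + 4 = 4 - 2 y + a y$)
$X = 24$ ($X = 4 - -8 - -12 = 4 + 8 + 12 = 24$)
$t{\left(H,w \right)} = \frac{59}{26} - \frac{9}{w}$ ($t{\left(H,w \right)} = 2 + \frac{- \frac{18}{w} + \frac{7}{13}}{2} = 2 + \frac{\frac{7}{13} - \frac{18}{w}}{2} = 2 + \left(\frac{7}{26} - \frac{9}{w}\right) = \frac{59}{26} - \frac{9}{w}$)
$- t{\left(X,21 \right)} = - (\frac{59}{26} - \frac{9}{21}) = - (\frac{59}{26} - \frac{3}{7}) = \left(-1\right) \frac{335}{182} = - \frac{335}{182}$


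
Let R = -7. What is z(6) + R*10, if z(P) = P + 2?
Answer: -62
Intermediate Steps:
z(P) = 2 + P
z(6) + R*10 = (2 + 6) - 7*10 = 8 - 70 = -62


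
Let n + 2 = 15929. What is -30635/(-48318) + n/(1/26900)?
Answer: 20701185174035/48318 ≈ 4.2844e+8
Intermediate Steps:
n = 15927 (n = -2 + 15929 = 15927)
-30635/(-48318) + n/(1/26900) = -30635/(-48318) + 15927/(1/26900) = -30635*(-1/48318) + 15927/(1/26900) = 30635/48318 + 15927*26900 = 30635/48318 + 428436300 = 20701185174035/48318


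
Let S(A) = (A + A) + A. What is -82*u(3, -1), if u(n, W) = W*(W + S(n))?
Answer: 656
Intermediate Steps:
S(A) = 3*A (S(A) = 2*A + A = 3*A)
u(n, W) = W*(W + 3*n)
-82*u(3, -1) = -(-82)*(-1 + 3*3) = -(-82)*(-1 + 9) = -(-82)*8 = -82*(-8) = 656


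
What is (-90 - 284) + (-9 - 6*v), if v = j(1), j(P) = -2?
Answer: -371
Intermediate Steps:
v = -2
(-90 - 284) + (-9 - 6*v) = (-90 - 284) + (-9 - 6*(-2)) = -374 + (-9 + 12) = -374 + 3 = -371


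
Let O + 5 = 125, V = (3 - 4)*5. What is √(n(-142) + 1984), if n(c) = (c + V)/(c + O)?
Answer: √963490/22 ≈ 44.617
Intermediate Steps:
V = -5 (V = -1*5 = -5)
O = 120 (O = -5 + 125 = 120)
n(c) = (-5 + c)/(120 + c) (n(c) = (c - 5)/(c + 120) = (-5 + c)/(120 + c))
√(n(-142) + 1984) = √((-5 - 142)/(120 - 142) + 1984) = √(-147/(-22) + 1984) = √(-1/22*(-147) + 1984) = √(147/22 + 1984) = √(43795/22) = √963490/22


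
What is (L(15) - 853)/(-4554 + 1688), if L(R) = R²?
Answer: 314/1433 ≈ 0.21912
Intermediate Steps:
(L(15) - 853)/(-4554 + 1688) = (15² - 853)/(-4554 + 1688) = (225 - 853)/(-2866) = -628*(-1/2866) = 314/1433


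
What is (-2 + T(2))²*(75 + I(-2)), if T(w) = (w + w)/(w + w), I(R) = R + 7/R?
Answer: 139/2 ≈ 69.500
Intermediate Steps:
T(w) = 1 (T(w) = (2*w)/((2*w)) = (2*w)*(1/(2*w)) = 1)
(-2 + T(2))²*(75 + I(-2)) = (-2 + 1)²*(75 + (-2 + 7/(-2))) = (-1)²*(75 + (-2 + 7*(-½))) = 1*(75 + (-2 - 7/2)) = 1*(75 - 11/2) = 1*(139/2) = 139/2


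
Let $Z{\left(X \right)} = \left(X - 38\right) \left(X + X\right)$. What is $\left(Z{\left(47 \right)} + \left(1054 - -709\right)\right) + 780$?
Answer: $3389$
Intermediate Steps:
$Z{\left(X \right)} = 2 X \left(-38 + X\right)$ ($Z{\left(X \right)} = \left(-38 + X\right) 2 X = 2 X \left(-38 + X\right)$)
$\left(Z{\left(47 \right)} + \left(1054 - -709\right)\right) + 780 = \left(2 \cdot 47 \left(-38 + 47\right) + \left(1054 - -709\right)\right) + 780 = \left(2 \cdot 47 \cdot 9 + \left(1054 + 709\right)\right) + 780 = \left(846 + 1763\right) + 780 = 2609 + 780 = 3389$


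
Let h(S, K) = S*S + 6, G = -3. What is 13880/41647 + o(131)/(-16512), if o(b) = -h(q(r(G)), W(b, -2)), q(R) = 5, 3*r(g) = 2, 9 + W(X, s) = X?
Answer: 230477617/687675264 ≈ 0.33515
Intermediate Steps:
W(X, s) = -9 + X
r(g) = ⅔ (r(g) = (⅓)*2 = ⅔)
h(S, K) = 6 + S² (h(S, K) = S² + 6 = 6 + S²)
o(b) = -31 (o(b) = -(6 + 5²) = -(6 + 25) = -1*31 = -31)
13880/41647 + o(131)/(-16512) = 13880/41647 - 31/(-16512) = 13880*(1/41647) - 31*(-1/16512) = 13880/41647 + 31/16512 = 230477617/687675264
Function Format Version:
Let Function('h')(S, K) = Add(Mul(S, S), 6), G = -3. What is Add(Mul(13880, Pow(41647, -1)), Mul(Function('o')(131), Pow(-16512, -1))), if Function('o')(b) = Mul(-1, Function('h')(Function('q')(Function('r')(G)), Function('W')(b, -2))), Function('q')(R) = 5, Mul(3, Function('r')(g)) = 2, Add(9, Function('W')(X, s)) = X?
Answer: Rational(230477617, 687675264) ≈ 0.33515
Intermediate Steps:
Function('W')(X, s) = Add(-9, X)
Function('r')(g) = Rational(2, 3) (Function('r')(g) = Mul(Rational(1, 3), 2) = Rational(2, 3))
Function('h')(S, K) = Add(6, Pow(S, 2)) (Function('h')(S, K) = Add(Pow(S, 2), 6) = Add(6, Pow(S, 2)))
Function('o')(b) = -31 (Function('o')(b) = Mul(-1, Add(6, Pow(5, 2))) = Mul(-1, Add(6, 25)) = Mul(-1, 31) = -31)
Add(Mul(13880, Pow(41647, -1)), Mul(Function('o')(131), Pow(-16512, -1))) = Add(Mul(13880, Pow(41647, -1)), Mul(-31, Pow(-16512, -1))) = Add(Mul(13880, Rational(1, 41647)), Mul(-31, Rational(-1, 16512))) = Add(Rational(13880, 41647), Rational(31, 16512)) = Rational(230477617, 687675264)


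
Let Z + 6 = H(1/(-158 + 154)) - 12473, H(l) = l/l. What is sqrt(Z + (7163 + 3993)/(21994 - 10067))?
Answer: 5*I*sqrt(70996159266)/11927 ≈ 111.7*I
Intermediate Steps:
H(l) = 1
Z = -12478 (Z = -6 + (1 - 12473) = -6 - 12472 = -12478)
sqrt(Z + (7163 + 3993)/(21994 - 10067)) = sqrt(-12478 + (7163 + 3993)/(21994 - 10067)) = sqrt(-12478 + 11156/11927) = sqrt(-148813950/11927) = 5*I*sqrt(70996159266)/11927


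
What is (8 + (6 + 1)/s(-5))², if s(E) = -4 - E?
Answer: 225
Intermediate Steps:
(8 + (6 + 1)/s(-5))² = (8 + (6 + 1)/(-4 - 1*(-5)))² = (8 + 7/(-4 + 5))² = (8 + 7/1)² = (8 + 1*7)² = (8 + 7)² = 15² = 225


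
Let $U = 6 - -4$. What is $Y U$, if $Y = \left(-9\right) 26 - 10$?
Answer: $-2440$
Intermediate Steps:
$U = 10$ ($U = 6 + 4 = 10$)
$Y = -244$ ($Y = -234 - 10 = -244$)
$Y U = \left(-244\right) 10 = -2440$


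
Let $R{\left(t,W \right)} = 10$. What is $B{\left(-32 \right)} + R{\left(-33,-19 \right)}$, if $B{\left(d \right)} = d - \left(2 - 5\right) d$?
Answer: $-118$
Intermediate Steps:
$B{\left(d \right)} = 4 d$ ($B{\left(d \right)} = d - - 3 d = d + 3 d = 4 d$)
$B{\left(-32 \right)} + R{\left(-33,-19 \right)} = 4 \left(-32\right) + 10 = -128 + 10 = -118$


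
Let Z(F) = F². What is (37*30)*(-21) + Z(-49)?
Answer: -20909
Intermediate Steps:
(37*30)*(-21) + Z(-49) = (37*30)*(-21) + (-49)² = 1110*(-21) + 2401 = -23310 + 2401 = -20909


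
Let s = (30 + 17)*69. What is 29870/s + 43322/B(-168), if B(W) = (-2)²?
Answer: 70306363/6486 ≈ 10840.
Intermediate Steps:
B(W) = 4
s = 3243 (s = 47*69 = 3243)
29870/s + 43322/B(-168) = 29870/3243 + 43322/4 = 29870*(1/3243) + 43322*(¼) = 29870/3243 + 21661/2 = 70306363/6486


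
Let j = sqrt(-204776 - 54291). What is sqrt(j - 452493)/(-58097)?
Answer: -sqrt(-452493 + I*sqrt(259067))/58097 ≈ -6.512e-6 - 0.011579*I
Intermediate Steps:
j = I*sqrt(259067) (j = sqrt(-259067) = I*sqrt(259067) ≈ 508.99*I)
sqrt(j - 452493)/(-58097) = sqrt(I*sqrt(259067) - 452493)/(-58097) = sqrt(-452493 + I*sqrt(259067))*(-1/58097) = -sqrt(-452493 + I*sqrt(259067))/58097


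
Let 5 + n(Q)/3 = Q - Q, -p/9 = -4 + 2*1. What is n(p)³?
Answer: -3375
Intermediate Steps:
p = 18 (p = -9*(-4 + 2*1) = -9*(-4 + 2) = -9*(-2) = 18)
n(Q) = -15 (n(Q) = -15 + 3*(Q - Q) = -15 + 3*0 = -15 + 0 = -15)
n(p)³ = (-15)³ = -3375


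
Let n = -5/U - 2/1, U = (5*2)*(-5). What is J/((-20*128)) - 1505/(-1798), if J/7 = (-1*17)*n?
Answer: 17231361/23014400 ≈ 0.74872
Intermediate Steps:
U = -50 (U = 10*(-5) = -50)
n = -19/10 (n = -5/(-50) - 2/1 = -5*(-1/50) - 2*1 = 1/10 - 2 = -19/10 ≈ -1.9000)
J = 2261/10 (J = 7*(-1*17*(-19/10)) = 7*(-17*(-19/10)) = 7*(323/10) = 2261/10 ≈ 226.10)
J/((-20*128)) - 1505/(-1798) = 2261/(10*((-20*128))) - 1505/(-1798) = (2261/10)/(-2560) - 1505*(-1/1798) = (2261/10)*(-1/2560) + 1505/1798 = -2261/25600 + 1505/1798 = 17231361/23014400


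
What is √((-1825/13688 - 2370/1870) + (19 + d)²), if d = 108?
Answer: 7*√539109343926098/1279828 ≈ 126.99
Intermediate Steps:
√((-1825/13688 - 2370/1870) + (19 + d)²) = √((-1825/13688 - 2370/1870) + (19 + 108)²) = √((-1825*1/13688 - 2370*1/1870) + 127²) = √((-1825/13688 - 237/187) + 16129) = √(-3585331/2559656 + 16129) = √(41281106293/2559656) = 7*√539109343926098/1279828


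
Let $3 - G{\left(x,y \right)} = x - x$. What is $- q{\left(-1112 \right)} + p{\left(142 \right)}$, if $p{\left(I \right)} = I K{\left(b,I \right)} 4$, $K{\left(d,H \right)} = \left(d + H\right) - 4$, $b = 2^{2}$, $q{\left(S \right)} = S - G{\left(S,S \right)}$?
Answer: $81771$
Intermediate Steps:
$G{\left(x,y \right)} = 3$ ($G{\left(x,y \right)} = 3 - \left(x - x\right) = 3 - 0 = 3 + 0 = 3$)
$q{\left(S \right)} = -3 + S$ ($q{\left(S \right)} = S - 3 = -3 + S$)
$b = 4$
$K{\left(d,H \right)} = -4 + H + d$ ($K{\left(d,H \right)} = \left(H + d\right) - 4 = -4 + H + d$)
$p{\left(I \right)} = 4 I^{2}$ ($p{\left(I \right)} = I \left(-4 + I + 4\right) 4 = I I 4 = I^{2} \cdot 4 = 4 I^{2}$)
$- q{\left(-1112 \right)} + p{\left(142 \right)} = - (-3 - 1112) + 4 \cdot 142^{2} = \left(-1\right) \left(-1115\right) + 4 \cdot 20164 = 1115 + 80656 = 81771$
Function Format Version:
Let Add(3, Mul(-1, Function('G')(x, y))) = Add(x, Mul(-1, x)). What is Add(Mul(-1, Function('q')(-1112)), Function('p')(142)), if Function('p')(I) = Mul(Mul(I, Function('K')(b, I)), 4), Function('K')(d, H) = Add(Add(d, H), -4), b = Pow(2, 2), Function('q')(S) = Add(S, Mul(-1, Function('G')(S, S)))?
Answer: 81771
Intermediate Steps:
Function('G')(x, y) = 3 (Function('G')(x, y) = Add(3, Mul(-1, Add(x, Mul(-1, x)))) = Add(3, Mul(-1, 0)) = Add(3, 0) = 3)
Function('q')(S) = Add(-3, S) (Function('q')(S) = Add(S, Mul(-1, 3)) = Add(S, -3) = Add(-3, S))
b = 4
Function('K')(d, H) = Add(-4, H, d) (Function('K')(d, H) = Add(Add(H, d), -4) = Add(-4, H, d))
Function('p')(I) = Mul(4, Pow(I, 2)) (Function('p')(I) = Mul(Mul(I, Add(-4, I, 4)), 4) = Mul(Mul(I, I), 4) = Mul(Pow(I, 2), 4) = Mul(4, Pow(I, 2)))
Add(Mul(-1, Function('q')(-1112)), Function('p')(142)) = Add(Mul(-1, Add(-3, -1112)), Mul(4, Pow(142, 2))) = Add(Mul(-1, -1115), Mul(4, 20164)) = Add(1115, 80656) = 81771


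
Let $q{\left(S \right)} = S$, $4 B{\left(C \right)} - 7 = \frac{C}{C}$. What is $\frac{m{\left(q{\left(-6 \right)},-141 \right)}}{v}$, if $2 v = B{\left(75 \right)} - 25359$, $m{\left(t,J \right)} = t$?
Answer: $\frac{12}{25357} \approx 0.00047324$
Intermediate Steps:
$B{\left(C \right)} = 2$ ($B{\left(C \right)} = \frac{7}{4} + \frac{C \frac{1}{C}}{4} = \frac{7}{4} + \frac{1}{4} \cdot 1 = \frac{7}{4} + \frac{1}{4} = 2$)
$v = - \frac{25357}{2}$ ($v = \frac{2 - 25359}{2} = \frac{1}{2} \left(-25357\right) = - \frac{25357}{2} \approx -12679.0$)
$\frac{m{\left(q{\left(-6 \right)},-141 \right)}}{v} = - \frac{6}{- \frac{25357}{2}} = \left(-6\right) \left(- \frac{2}{25357}\right) = \frac{12}{25357}$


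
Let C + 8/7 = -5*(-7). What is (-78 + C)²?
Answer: 95481/49 ≈ 1948.6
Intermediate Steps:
C = 237/7 (C = -8/7 - 5*(-7) = -8/7 + 35 = 237/7 ≈ 33.857)
(-78 + C)² = (-78 + 237/7)² = (-309/7)² = 95481/49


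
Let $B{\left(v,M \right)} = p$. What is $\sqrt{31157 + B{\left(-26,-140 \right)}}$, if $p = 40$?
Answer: $\sqrt{31197} \approx 176.63$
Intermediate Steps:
$B{\left(v,M \right)} = 40$
$\sqrt{31157 + B{\left(-26,-140 \right)}} = \sqrt{31157 + 40} = \sqrt{31197}$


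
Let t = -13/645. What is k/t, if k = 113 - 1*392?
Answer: 179955/13 ≈ 13843.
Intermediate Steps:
k = -279 (k = 113 - 392 = -279)
t = -13/645 (t = -13*1/645 = -13/645 ≈ -0.020155)
k/t = -279/(-13/645) = -279*(-645/13) = 179955/13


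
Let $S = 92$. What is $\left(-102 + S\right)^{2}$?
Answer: $100$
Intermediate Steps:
$\left(-102 + S\right)^{2} = \left(-102 + 92\right)^{2} = \left(-10\right)^{2} = 100$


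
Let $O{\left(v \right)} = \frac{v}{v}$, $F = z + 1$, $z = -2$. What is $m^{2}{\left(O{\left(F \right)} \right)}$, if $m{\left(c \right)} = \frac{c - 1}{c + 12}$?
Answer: $0$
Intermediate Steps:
$F = -1$ ($F = -2 + 1 = -1$)
$O{\left(v \right)} = 1$
$m{\left(c \right)} = \frac{-1 + c}{12 + c}$
$m^{2}{\left(O{\left(F \right)} \right)} = \left(\frac{-1 + 1}{12 + 1}\right)^{2} = \left(\frac{1}{13} \cdot 0\right)^{2} = 0^{2} = 0$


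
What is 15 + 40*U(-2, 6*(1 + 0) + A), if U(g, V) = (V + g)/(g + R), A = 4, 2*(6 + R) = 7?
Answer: -505/9 ≈ -56.111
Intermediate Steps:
R = -5/2 (R = -6 + (½)*7 = -6 + 7/2 = -5/2 ≈ -2.5000)
U(g, V) = (V + g)/(-5/2 + g) (U(g, V) = (V + g)/(g - 5/2) = (V + g)/(-5/2 + g))
15 + 40*U(-2, 6*(1 + 0) + A) = 15 + 40*(2*((6*(1 + 0) + 4) - 2)/(-5 + 2*(-2))) = 15 + 40*(2*((6*1 + 4) - 2)/(-5 - 4)) = 15 + 40*(2*((6 + 4) - 2)/(-9)) = 15 + 40*(2*(-⅑)*(10 - 2)) = 15 + 40*(2*(-⅑)*8) = 15 + 40*(-16/9) = 15 - 640/9 = -505/9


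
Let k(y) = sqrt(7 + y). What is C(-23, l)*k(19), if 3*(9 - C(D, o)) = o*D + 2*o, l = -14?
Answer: -89*sqrt(26) ≈ -453.81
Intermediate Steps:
C(D, o) = 9 - 2*o/3 - D*o/3 (C(D, o) = 9 - (o*D + 2*o)/3 = 9 - (D*o + 2*o)/3 = 9 - (2*o + D*o)/3 = 9 + (-2*o/3 - D*o/3) = 9 - 2*o/3 - D*o/3)
C(-23, l)*k(19) = (9 - 2/3*(-14) - 1/3*(-23)*(-14))*sqrt(7 + 19) = (9 + 28/3 - 322/3)*sqrt(26) = -89*sqrt(26)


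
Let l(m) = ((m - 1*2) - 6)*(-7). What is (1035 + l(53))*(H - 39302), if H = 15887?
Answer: -16858800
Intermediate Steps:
l(m) = 56 - 7*m (l(m) = ((m - 2) - 6)*(-7) = ((-2 + m) - 6)*(-7) = (-8 + m)*(-7) = 56 - 7*m)
(1035 + l(53))*(H - 39302) = (1035 + (56 - 7*53))*(15887 - 39302) = (1035 + (56 - 371))*(-23415) = (1035 - 315)*(-23415) = 720*(-23415) = -16858800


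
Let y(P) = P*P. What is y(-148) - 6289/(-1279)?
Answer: 28021505/1279 ≈ 21909.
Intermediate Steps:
y(P) = P²
y(-148) - 6289/(-1279) = (-148)² - 6289/(-1279) = 21904 - 6289*(-1/1279) = 21904 + 6289/1279 = 28021505/1279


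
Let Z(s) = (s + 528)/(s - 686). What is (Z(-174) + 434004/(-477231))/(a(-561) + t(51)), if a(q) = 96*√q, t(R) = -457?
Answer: 41296288133/367942038767750 + 4337465712*I*√561/183971019383875 ≈ 0.00011224 + 0.00055843*I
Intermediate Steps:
Z(s) = (528 + s)/(-686 + s)
(Z(-174) + 434004/(-477231))/(a(-561) + t(51)) = ((528 - 174)/(-686 - 174) + 434004/(-477231))/(96*√(-561) - 457) = (354/(-860) + 434004*(-1/477231))/(96*(I*√561) - 457) = (-1/860*354 - 144668/159077)/(96*I*√561 - 457) = (-177/430 - 144668/159077)/(-457 + 96*I*√561) = -90363869/(68403110*(-457 + 96*I*√561))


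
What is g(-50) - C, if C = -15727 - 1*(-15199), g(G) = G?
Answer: 478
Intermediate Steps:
C = -528 (C = -15727 + 15199 = -528)
g(-50) - C = -50 - 1*(-528) = -50 + 528 = 478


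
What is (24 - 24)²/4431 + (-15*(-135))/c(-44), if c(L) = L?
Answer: -2025/44 ≈ -46.023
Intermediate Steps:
(24 - 24)²/4431 + (-15*(-135))/c(-44) = (24 - 24)²/4431 - 15*(-135)/(-44) = 0²*(1/4431) + 2025*(-1/44) = 0*(1/4431) - 2025/44 = 0 - 2025/44 = -2025/44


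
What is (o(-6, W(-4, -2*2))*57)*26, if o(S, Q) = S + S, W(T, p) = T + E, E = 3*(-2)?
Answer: -17784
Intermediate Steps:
E = -6
W(T, p) = -6 + T (W(T, p) = T - 6 = -6 + T)
o(S, Q) = 2*S
(o(-6, W(-4, -2*2))*57)*26 = ((2*(-6))*57)*26 = -12*57*26 = -684*26 = -17784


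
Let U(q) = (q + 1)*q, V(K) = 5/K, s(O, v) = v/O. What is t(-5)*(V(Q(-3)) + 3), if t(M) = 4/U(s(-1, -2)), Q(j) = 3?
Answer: 28/9 ≈ 3.1111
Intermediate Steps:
U(q) = q*(1 + q) (U(q) = (1 + q)*q = q*(1 + q))
t(M) = ⅔ (t(M) = 4/(((-2/(-1))*(1 - 2/(-1)))) = 4/(((-2*(-1))*(1 - 2*(-1)))) = 4/((2*(1 + 2))) = 4/((2*3)) = 4/6 = 4*(⅙) = ⅔)
t(-5)*(V(Q(-3)) + 3) = 2*(5/3 + 3)/3 = (⅔)*(14/3) = 28/9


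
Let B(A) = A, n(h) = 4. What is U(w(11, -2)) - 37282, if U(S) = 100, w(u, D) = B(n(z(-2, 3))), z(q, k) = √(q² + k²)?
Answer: -37182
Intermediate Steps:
z(q, k) = √(k² + q²)
w(u, D) = 4
U(w(11, -2)) - 37282 = 100 - 37282 = -37182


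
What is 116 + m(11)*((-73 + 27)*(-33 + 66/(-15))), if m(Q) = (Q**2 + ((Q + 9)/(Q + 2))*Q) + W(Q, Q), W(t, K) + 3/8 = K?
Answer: 66476309/260 ≈ 2.5568e+5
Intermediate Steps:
W(t, K) = -3/8 + K
m(Q) = -3/8 + Q + Q**2 + Q*(9 + Q)/(2 + Q) (m(Q) = (Q**2 + ((Q + 9)/(Q + 2))*Q) + (-3/8 + Q) = (Q**2 + ((9 + Q)/(2 + Q))*Q) + (-3/8 + Q) = (Q**2 + Q*(9 + Q)/(2 + Q)) + (-3/8 + Q) = -3/8 + Q + Q**2 + Q*(9 + Q)/(2 + Q))
116 + m(11)*((-73 + 27)*(-33 + 66/(-15))) = 116 + ((-6 + 8*11**3 + 32*11**2 + 85*11)/(8*(2 + 11)))*((-73 + 27)*(-33 + 66/(-15))) = 116 + ((1/8)*(-6 + 8*1331 + 32*121 + 935)/13)*(-46*(-33 + 66*(-1/15))) = 116 + ((1/8)*(1/13)*(-6 + 10648 + 3872 + 935))*(-46*(-33 - 22/5)) = 116 + ((1/8)*(1/13)*15449)*(-46*(-187/5)) = 116 + (15449/104)*(8602/5) = 116 + 66446149/260 = 66476309/260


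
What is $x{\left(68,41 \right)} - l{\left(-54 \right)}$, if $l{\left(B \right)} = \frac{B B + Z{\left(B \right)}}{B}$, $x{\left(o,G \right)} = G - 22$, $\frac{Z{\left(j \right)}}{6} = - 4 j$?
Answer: $97$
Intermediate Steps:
$Z{\left(j \right)} = - 24 j$ ($Z{\left(j \right)} = 6 \left(- 4 j\right) = - 24 j$)
$x{\left(o,G \right)} = -22 + G$
$l{\left(B \right)} = \frac{B^{2} - 24 B}{B}$ ($l{\left(B \right)} = \frac{B B - 24 B}{B} = \frac{B^{2} - 24 B}{B}$)
$x{\left(68,41 \right)} - l{\left(-54 \right)} = \left(-22 + 41\right) - \left(-24 - 54\right) = 19 - -78 = 19 + 78 = 97$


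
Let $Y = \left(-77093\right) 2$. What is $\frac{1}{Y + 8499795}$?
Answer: $\frac{1}{8345609} \approx 1.1982 \cdot 10^{-7}$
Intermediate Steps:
$Y = -154186$
$\frac{1}{Y + 8499795} = \frac{1}{-154186 + 8499795} = \frac{1}{8345609}$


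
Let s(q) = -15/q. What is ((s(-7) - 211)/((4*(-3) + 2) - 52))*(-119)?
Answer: -12427/31 ≈ -400.87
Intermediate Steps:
((s(-7) - 211)/((4*(-3) + 2) - 52))*(-119) = ((-15/(-7) - 211)/((4*(-3) + 2) - 52))*(-119) = ((-15*(-⅐) - 211)/((-12 + 2) - 52))*(-119) = ((15/7 - 211)/(-10 - 52))*(-119) = -1462/7/(-62)*(-119) = -1462/7*(-1/62)*(-119) = (731/217)*(-119) = -12427/31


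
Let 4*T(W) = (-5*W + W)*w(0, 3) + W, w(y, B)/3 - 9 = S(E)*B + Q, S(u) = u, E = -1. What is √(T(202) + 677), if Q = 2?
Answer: I*√16482/2 ≈ 64.191*I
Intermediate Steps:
w(y, B) = 33 - 3*B (w(y, B) = 27 + 3*(-B + 2) = 27 + 3*(2 - B) = 27 + (6 - 3*B) = 33 - 3*B)
T(W) = -95*W/4 (T(W) = ((-5*W + W)*(33 - 3*3) + W)/4 = ((-4*W)*(33 - 9) + W)/4 = (-4*W*24 + W)/4 = (-96*W + W)/4 = (-95*W)/4 = -95*W/4)
√(T(202) + 677) = √(-95/4*202 + 677) = √(-9595/2 + 677) = √(-8241/2) = I*√16482/2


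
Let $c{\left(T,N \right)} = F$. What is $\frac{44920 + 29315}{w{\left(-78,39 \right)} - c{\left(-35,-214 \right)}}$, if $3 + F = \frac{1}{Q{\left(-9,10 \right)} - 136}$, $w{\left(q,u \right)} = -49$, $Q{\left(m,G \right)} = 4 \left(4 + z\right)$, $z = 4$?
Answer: $- \frac{7720440}{4783} \approx -1614.1$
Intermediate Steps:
$Q{\left(m,G \right)} = 32$ ($Q{\left(m,G \right)} = 4 \left(4 + 4\right) = 4 \cdot 8 = 32$)
$F = - \frac{313}{104}$ ($F = -3 + \frac{1}{32 - 136} = -3 + \frac{1}{-104} = -3 - \frac{1}{104} = - \frac{313}{104} \approx -3.0096$)
$c{\left(T,N \right)} = - \frac{313}{104}$
$\frac{44920 + 29315}{w{\left(-78,39 \right)} - c{\left(-35,-214 \right)}} = \frac{44920 + 29315}{-49 - - \frac{313}{104}} = \frac{74235}{-49 + \frac{313}{104}} = \frac{74235}{- \frac{4783}{104}} = 74235 \left(- \frac{104}{4783}\right) = - \frac{7720440}{4783}$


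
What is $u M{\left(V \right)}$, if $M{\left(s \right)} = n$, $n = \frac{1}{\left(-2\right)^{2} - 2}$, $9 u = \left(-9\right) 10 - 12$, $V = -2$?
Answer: $- \frac{17}{3} \approx -5.6667$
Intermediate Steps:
$u = - \frac{34}{3}$ ($u = \frac{\left(-9\right) 10 - 12}{9} = \frac{-90 - 12}{9} = \frac{1}{9} \left(-102\right) = - \frac{34}{3} \approx -11.333$)
$n = \frac{1}{2}$ ($n = \frac{1}{4 - 2} = \frac{1}{2} \approx 0.5$)
$M{\left(s \right)} = \frac{1}{2}$
$u M{\left(V \right)} = \left(- \frac{34}{3}\right) \frac{1}{2} = - \frac{17}{3}$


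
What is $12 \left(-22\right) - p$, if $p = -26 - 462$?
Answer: $224$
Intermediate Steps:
$p = -488$ ($p = -26 - 462 = -488$)
$12 \left(-22\right) - p = 12 \left(-22\right) - -488 = -264 + 488 = 224$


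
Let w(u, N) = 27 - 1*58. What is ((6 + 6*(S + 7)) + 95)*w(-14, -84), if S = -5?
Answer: -3503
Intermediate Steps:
w(u, N) = -31 (w(u, N) = 27 - 58 = -31)
((6 + 6*(S + 7)) + 95)*w(-14, -84) = ((6 + 6*(-5 + 7)) + 95)*(-31) = ((6 + 6*2) + 95)*(-31) = ((6 + 12) + 95)*(-31) = (18 + 95)*(-31) = 113*(-31) = -3503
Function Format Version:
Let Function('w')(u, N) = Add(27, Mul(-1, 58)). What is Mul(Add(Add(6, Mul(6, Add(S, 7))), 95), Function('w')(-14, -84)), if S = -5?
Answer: -3503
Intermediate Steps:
Function('w')(u, N) = -31 (Function('w')(u, N) = Add(27, -58) = -31)
Mul(Add(Add(6, Mul(6, Add(S, 7))), 95), Function('w')(-14, -84)) = Mul(Add(Add(6, Mul(6, Add(-5, 7))), 95), -31) = Mul(Add(Add(6, Mul(6, 2)), 95), -31) = Mul(Add(Add(6, 12), 95), -31) = Mul(Add(18, 95), -31) = Mul(113, -31) = -3503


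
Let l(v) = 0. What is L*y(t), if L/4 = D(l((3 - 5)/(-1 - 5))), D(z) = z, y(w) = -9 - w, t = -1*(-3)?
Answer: 0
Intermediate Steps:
t = 3
L = 0 (L = 4*0 = 0)
L*y(t) = 0*(-9 - 1*3) = 0*(-9 - 3) = 0*(-12) = 0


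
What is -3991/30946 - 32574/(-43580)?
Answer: 104263403/168578335 ≈ 0.61849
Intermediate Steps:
-3991/30946 - 32574/(-43580) = -3991*1/30946 - 32574*(-1/43580) = -3991/30946 + 16287/21790 = 104263403/168578335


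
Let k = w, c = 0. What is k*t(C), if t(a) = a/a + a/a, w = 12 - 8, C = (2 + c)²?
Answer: 8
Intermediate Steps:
C = 4 (C = (2 + 0)² = 2² = 4)
w = 4
t(a) = 2 (t(a) = 1 + 1 = 2)
k = 4
k*t(C) = 4*2 = 8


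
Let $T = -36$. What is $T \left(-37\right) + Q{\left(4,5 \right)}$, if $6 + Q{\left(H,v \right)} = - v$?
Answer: $1321$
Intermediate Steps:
$Q{\left(H,v \right)} = -6 - v$
$T \left(-37\right) + Q{\left(4,5 \right)} = \left(-36\right) \left(-37\right) - 11 = 1332 - 11 = 1321$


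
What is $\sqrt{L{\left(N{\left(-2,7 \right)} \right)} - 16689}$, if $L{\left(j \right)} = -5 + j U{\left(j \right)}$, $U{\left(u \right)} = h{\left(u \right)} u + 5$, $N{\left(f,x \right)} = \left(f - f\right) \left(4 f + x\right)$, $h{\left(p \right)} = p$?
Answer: $i \sqrt{16694} \approx 129.21 i$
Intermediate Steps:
$N{\left(f,x \right)} = 0$ ($N{\left(f,x \right)} = 0 \left(x + 4 f\right) = 0$)
$U{\left(u \right)} = 5 + u^{2}$ ($U{\left(u \right)} = u u + 5 = u^{2} + 5 = 5 + u^{2}$)
$L{\left(j \right)} = -5 + j \left(5 + j^{2}\right)$
$\sqrt{L{\left(N{\left(-2,7 \right)} \right)} - 16689} = \sqrt{\left(-5 + 0 \left(5 + 0^{2}\right)\right) - 16689} = \sqrt{\left(-5 + 0 \left(5 + 0\right)\right) - 16689} = \sqrt{\left(-5 + 0 \cdot 5\right) - 16689} = \sqrt{\left(-5 + 0\right) - 16689} = \sqrt{-5 - 16689} = \sqrt{-16694} = i \sqrt{16694}$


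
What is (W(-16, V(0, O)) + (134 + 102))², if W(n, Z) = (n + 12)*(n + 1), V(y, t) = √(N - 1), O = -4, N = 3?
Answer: 87616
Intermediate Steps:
V(y, t) = √2 (V(y, t) = √(3 - 1) = √2)
W(n, Z) = (1 + n)*(12 + n) (W(n, Z) = (12 + n)*(1 + n) = (1 + n)*(12 + n))
(W(-16, V(0, O)) + (134 + 102))² = ((12 + (-16)² + 13*(-16)) + (134 + 102))² = ((12 + 256 - 208) + 236)² = (60 + 236)² = 296² = 87616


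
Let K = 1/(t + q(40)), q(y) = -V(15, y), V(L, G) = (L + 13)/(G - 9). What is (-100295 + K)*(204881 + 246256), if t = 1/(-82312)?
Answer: -104284449034224369/2304767 ≈ -4.5247e+10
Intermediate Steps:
V(L, G) = (13 + L)/(-9 + G)
q(y) = -28/(-9 + y) (q(y) = -(13 + 15)/(-9 + y) = -28/(-9 + y))
t = -1/82312 ≈ -1.2149e-5
K = -2551672/2304767 (K = 1/(-1/82312 - 28/(-9 + 40)) = 1/(-1/82312 - 28/31) = 1/(-2304767/2551672) = -2551672/2304767 ≈ -1.1071)
(-100295 + K)*(204881 + 246256) = (-100295 - 2551672/2304767)*(204881 + 246256) = -231159157937/2304767*451137 = -104284449034224369/2304767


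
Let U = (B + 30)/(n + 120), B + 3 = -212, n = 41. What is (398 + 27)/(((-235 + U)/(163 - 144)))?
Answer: -260015/7604 ≈ -34.195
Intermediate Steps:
B = -215 (B = -3 - 212 = -215)
U = -185/161 (U = (-215 + 30)/(41 + 120) = -185/161 ≈ -1.1491)
(398 + 27)/(((-235 + U)/(163 - 144))) = (398 + 27)/(((-235 - 185/161)/(163 - 144))) = 425/((-38020/161/19)) = 425/((-38020/161*1/19)) = 425/(-38020/3059) = 425*(-3059/38020) = -260015/7604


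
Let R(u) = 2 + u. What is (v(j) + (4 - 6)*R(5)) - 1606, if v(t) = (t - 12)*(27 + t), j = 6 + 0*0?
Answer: -1818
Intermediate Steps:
j = 6 (j = 6 + 0 = 6)
v(t) = (-12 + t)*(27 + t)
(v(j) + (4 - 6)*R(5)) - 1606 = ((-324 + 6**2 + 15*6) + (4 - 6)*(2 + 5)) - 1606 = ((-324 + 36 + 90) - 2*7) - 1606 = (-198 - 14) - 1606 = -212 - 1606 = -1818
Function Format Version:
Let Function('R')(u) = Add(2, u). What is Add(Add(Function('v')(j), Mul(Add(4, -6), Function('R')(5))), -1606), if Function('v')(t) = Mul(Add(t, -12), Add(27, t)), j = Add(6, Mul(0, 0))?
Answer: -1818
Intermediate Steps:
j = 6 (j = Add(6, 0) = 6)
Function('v')(t) = Mul(Add(-12, t), Add(27, t))
Add(Add(Function('v')(j), Mul(Add(4, -6), Function('R')(5))), -1606) = Add(Add(Add(-324, Pow(6, 2), Mul(15, 6)), Mul(Add(4, -6), Add(2, 5))), -1606) = Add(Add(Add(-324, 36, 90), Mul(-2, 7)), -1606) = Add(Add(-198, -14), -1606) = Add(-212, -1606) = -1818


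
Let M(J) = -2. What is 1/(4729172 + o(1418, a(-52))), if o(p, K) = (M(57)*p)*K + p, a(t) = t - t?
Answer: 1/4730590 ≈ 2.1139e-7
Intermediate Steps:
a(t) = 0
o(p, K) = p - 2*K*p (o(p, K) = (-2*p)*K + p = -2*K*p + p = p - 2*K*p)
1/(4729172 + o(1418, a(-52))) = 1/(4729172 + 1418*(1 - 2*0)) = 1/(4729172 + 1418*(1 + 0)) = 1/(4729172 + 1418*1) = 1/(4729172 + 1418) = 1/4730590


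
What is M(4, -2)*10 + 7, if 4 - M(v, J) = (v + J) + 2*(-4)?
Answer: 107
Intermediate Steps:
M(v, J) = 12 - J - v (M(v, J) = 4 - ((v + J) + 2*(-4)) = 4 - ((J + v) - 8) = 4 - (-8 + J + v) = 4 + (8 - J - v) = 12 - J - v)
M(4, -2)*10 + 7 = (12 - 1*(-2) - 1*4)*10 + 7 = (12 + 2 - 4)*10 + 7 = 10*10 + 7 = 100 + 7 = 107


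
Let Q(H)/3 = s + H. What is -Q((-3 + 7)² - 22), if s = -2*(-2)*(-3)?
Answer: 54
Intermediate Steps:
s = -12 (s = 4*(-3) = -12)
Q(H) = -36 + 3*H (Q(H) = 3*(-12 + H) = -36 + 3*H)
-Q((-3 + 7)² - 22) = -(-36 + 3*((-3 + 7)² - 22)) = -(-36 + 3*(4² - 22)) = -(-36 + 3*(16 - 22)) = -(-36 + 3*(-6)) = -(-36 - 18) = -1*(-54) = 54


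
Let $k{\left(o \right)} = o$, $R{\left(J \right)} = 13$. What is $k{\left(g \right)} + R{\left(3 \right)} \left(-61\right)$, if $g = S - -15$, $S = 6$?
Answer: $-772$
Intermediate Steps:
$g = 21$ ($g = 6 - -15 = 6 + 15 = 21$)
$k{\left(g \right)} + R{\left(3 \right)} \left(-61\right) = 21 + 13 \left(-61\right) = 21 - 793 = -772$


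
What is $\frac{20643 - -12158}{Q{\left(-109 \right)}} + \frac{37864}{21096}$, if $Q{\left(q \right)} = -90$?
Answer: $- \frac{9563363}{26370} \approx -362.66$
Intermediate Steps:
$\frac{20643 - -12158}{Q{\left(-109 \right)}} + \frac{37864}{21096} = \frac{20643 - -12158}{-90} + \frac{37864}{21096} = \left(20643 + 12158\right) \left(- \frac{1}{90}\right) + 37864 \cdot \frac{1}{21096} = 32801 \left(- \frac{1}{90}\right) + \frac{4733}{2637} = - \frac{32801}{90} + \frac{4733}{2637} = - \frac{9563363}{26370}$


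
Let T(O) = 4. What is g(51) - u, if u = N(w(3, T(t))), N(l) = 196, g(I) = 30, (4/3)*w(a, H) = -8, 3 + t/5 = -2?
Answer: -166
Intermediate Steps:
t = -25 (t = -15 + 5*(-2) = -15 - 10 = -25)
w(a, H) = -6 (w(a, H) = (¾)*(-8) = -6)
u = 196
g(51) - u = 30 - 1*196 = 30 - 196 = -166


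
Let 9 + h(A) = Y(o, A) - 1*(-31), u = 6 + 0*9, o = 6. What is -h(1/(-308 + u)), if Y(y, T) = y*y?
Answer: -58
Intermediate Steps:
u = 6 (u = 6 + 0 = 6)
Y(y, T) = y²
h(A) = 58 (h(A) = -9 + (6² - 1*(-31)) = -9 + (36 + 31) = -9 + 67 = 58)
-h(1/(-308 + u)) = -1*58 = -58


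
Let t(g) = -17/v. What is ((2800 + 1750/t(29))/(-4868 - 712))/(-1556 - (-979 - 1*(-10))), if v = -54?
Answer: 7105/2784141 ≈ 0.0025520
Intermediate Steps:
t(g) = 17/54 (t(g) = -17/(-54) = -17*(-1/54) = 17/54)
((2800 + 1750/t(29))/(-4868 - 712))/(-1556 - (-979 - 1*(-10))) = ((2800 + 1750/(17/54))/(-4868 - 712))/(-1556 - (-979 - 1*(-10))) = ((2800 + 1750*(54/17))/(-5580))/(-1556 - (-979 + 10)) = ((2800 + 94500/17)*(-1/5580))/(-1556 - 1*(-969)) = ((142100/17)*(-1/5580))/(-1556 + 969) = -7105/4743/(-587) = -7105/4743*(-1/587) = 7105/2784141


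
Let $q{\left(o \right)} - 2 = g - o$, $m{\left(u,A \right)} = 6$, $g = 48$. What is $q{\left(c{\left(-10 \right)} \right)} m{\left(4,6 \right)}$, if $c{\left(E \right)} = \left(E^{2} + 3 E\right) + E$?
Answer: $-60$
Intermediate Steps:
$c{\left(E \right)} = E^{2} + 4 E$
$q{\left(o \right)} = 50 - o$ ($q{\left(o \right)} = 2 - \left(-48 + o\right) = 50 - o$)
$q{\left(c{\left(-10 \right)} \right)} m{\left(4,6 \right)} = \left(50 - - 10 \left(4 - 10\right)\right) 6 = \left(50 - \left(-10\right) \left(-6\right)\right) 6 = \left(50 - 60\right) 6 = \left(-10\right) 6 = -60$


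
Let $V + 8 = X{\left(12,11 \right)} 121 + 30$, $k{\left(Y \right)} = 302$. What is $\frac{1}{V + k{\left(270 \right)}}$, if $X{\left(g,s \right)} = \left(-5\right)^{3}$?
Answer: $- \frac{1}{14801} \approx -6.7563 \cdot 10^{-5}$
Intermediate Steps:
$X{\left(g,s \right)} = -125$
$V = -15103$ ($V = -8 + \left(\left(-125\right) 121 + 30\right) = -8 + \left(-15125 + 30\right) = -8 - 15095 = -15103$)
$\frac{1}{V + k{\left(270 \right)}} = \frac{1}{-15103 + 302} = \frac{1}{-14801} = - \frac{1}{14801}$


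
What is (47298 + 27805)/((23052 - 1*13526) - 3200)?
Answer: 75103/6326 ≈ 11.872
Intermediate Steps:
(47298 + 27805)/((23052 - 1*13526) - 3200) = 75103/((23052 - 13526) - 3200) = 75103/(9526 - 3200) = 75103/6326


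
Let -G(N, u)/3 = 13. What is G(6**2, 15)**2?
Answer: 1521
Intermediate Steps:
G(N, u) = -39 (G(N, u) = -3*13 = -39)
G(6**2, 15)**2 = (-39)**2 = 1521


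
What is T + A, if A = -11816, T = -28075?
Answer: -39891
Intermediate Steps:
T + A = -28075 - 11816 = -39891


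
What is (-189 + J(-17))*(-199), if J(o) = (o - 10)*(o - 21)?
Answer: -166563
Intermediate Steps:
J(o) = (-21 + o)*(-10 + o) (J(o) = (-10 + o)*(-21 + o) = (-21 + o)*(-10 + o))
(-189 + J(-17))*(-199) = (-189 + (210 + (-17)**2 - 31*(-17)))*(-199) = (-189 + (210 + 289 + 527))*(-199) = (-189 + 1026)*(-199) = 837*(-199) = -166563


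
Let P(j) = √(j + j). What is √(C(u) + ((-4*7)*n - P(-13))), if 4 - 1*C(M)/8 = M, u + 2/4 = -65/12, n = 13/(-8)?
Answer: √(4494 - 36*I*√26)/6 ≈ 11.175 - 0.22814*I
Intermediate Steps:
n = -13/8 (n = 13*(-⅛) = -13/8 ≈ -1.6250)
u = -71/12 (u = -½ - 65/12 = -71/12 ≈ -5.9167)
C(M) = 32 - 8*M
P(j) = √2*√j (P(j) = √(2*j) = √2*√j)
√(C(u) + ((-4*7)*n - P(-13))) = √((32 - 8*(-71/12)) + (-4*7*(-13/8) - √2*√(-13))) = √((32 + 142/3) + (-28*(-13/8) - √2*I*√13)) = √(238/3 + (91/2 - I*√26)) = √(749/6 - I*√26)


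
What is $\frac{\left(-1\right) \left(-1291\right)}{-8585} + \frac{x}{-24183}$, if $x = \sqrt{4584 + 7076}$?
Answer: $- \frac{1291}{8585} - \frac{2 \sqrt{2915}}{24183} \approx -0.15484$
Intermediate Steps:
$x = 2 \sqrt{2915}$ ($x = \sqrt{11660} = 2 \sqrt{2915} \approx 107.98$)
$\frac{\left(-1\right) \left(-1291\right)}{-8585} + \frac{x}{-24183} = \frac{\left(-1\right) \left(-1291\right)}{-8585} + \frac{2 \sqrt{2915}}{-24183} = 1291 \left(- \frac{1}{8585}\right) + 2 \sqrt{2915} \left(- \frac{1}{24183}\right) = - \frac{1291}{8585} - \frac{2 \sqrt{2915}}{24183}$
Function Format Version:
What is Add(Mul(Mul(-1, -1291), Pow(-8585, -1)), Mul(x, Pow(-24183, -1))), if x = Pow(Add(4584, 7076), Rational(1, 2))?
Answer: Add(Rational(-1291, 8585), Mul(Rational(-2, 24183), Pow(2915, Rational(1, 2)))) ≈ -0.15484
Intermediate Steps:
x = Mul(2, Pow(2915, Rational(1, 2))) (x = Pow(11660, Rational(1, 2)) = Mul(2, Pow(2915, Rational(1, 2))) ≈ 107.98)
Add(Mul(Mul(-1, -1291), Pow(-8585, -1)), Mul(x, Pow(-24183, -1))) = Add(Mul(Mul(-1, -1291), Pow(-8585, -1)), Mul(Mul(2, Pow(2915, Rational(1, 2))), Pow(-24183, -1))) = Add(Mul(1291, Rational(-1, 8585)), Mul(Mul(2, Pow(2915, Rational(1, 2))), Rational(-1, 24183))) = Add(Rational(-1291, 8585), Mul(Rational(-2, 24183), Pow(2915, Rational(1, 2))))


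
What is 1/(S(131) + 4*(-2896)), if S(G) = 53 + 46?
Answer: -1/11485 ≈ -8.7070e-5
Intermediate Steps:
S(G) = 99
1/(S(131) + 4*(-2896)) = 1/(99 + 4*(-2896)) = 1/(99 - 11584) = 1/(-11485) = -1/11485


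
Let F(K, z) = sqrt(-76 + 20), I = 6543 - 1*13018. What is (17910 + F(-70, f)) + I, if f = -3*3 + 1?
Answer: 11435 + 2*I*sqrt(14) ≈ 11435.0 + 7.4833*I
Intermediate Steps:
I = -6475 (I = 6543 - 13018 = -6475)
f = -8 (f = -9 + 1 = -8)
F(K, z) = 2*I*sqrt(14) (F(K, z) = sqrt(-56) = 2*I*sqrt(14))
(17910 + F(-70, f)) + I = (17910 + 2*I*sqrt(14)) - 6475 = 11435 + 2*I*sqrt(14)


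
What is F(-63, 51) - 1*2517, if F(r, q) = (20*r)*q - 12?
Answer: -66789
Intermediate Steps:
F(r, q) = -12 + 20*q*r (F(r, q) = 20*q*r - 12 = -12 + 20*q*r)
F(-63, 51) - 1*2517 = (-12 + 20*51*(-63)) - 1*2517 = (-12 - 64260) - 2517 = -64272 - 2517 = -66789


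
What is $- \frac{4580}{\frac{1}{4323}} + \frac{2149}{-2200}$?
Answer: $- \frac{43558550149}{2200} \approx -1.9799 \cdot 10^{7}$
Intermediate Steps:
$- \frac{4580}{\frac{1}{4323}} + \frac{2149}{-2200} = - 4580 \frac{1}{\frac{1}{4323}} + 2149 \left(- \frac{1}{2200}\right) = \left(-4580\right) 4323 - \frac{2149}{2200} = -19799340 - \frac{2149}{2200} = - \frac{43558550149}{2200}$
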